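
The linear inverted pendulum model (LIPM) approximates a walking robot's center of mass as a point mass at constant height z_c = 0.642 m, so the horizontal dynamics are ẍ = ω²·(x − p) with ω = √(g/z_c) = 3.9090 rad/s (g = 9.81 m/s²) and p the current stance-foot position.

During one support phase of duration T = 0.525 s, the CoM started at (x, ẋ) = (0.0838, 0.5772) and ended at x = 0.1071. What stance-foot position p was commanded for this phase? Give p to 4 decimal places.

ωT = 3.9090·0.525 = 2.052225; cosh(ωT) = 3.956826, sinh(ωT) = 3.828378
x(T) = p + (x₀−p)·cosh(ωT) + (ẋ₀/ω)·sinh(ωT) ⇒ p·(1 − cosh) = x(T) − x₀·cosh − (ẋ₀/ω)·sinh
numerator   = 0.1071 − (0.0838)·3.956826 − (0.5772/3.9090)·3.828378 = -0.789777
denominator = 1 − 3.956826 = -2.956826
p = -0.789777 / -2.956826 = 0.2671

p = 0.2671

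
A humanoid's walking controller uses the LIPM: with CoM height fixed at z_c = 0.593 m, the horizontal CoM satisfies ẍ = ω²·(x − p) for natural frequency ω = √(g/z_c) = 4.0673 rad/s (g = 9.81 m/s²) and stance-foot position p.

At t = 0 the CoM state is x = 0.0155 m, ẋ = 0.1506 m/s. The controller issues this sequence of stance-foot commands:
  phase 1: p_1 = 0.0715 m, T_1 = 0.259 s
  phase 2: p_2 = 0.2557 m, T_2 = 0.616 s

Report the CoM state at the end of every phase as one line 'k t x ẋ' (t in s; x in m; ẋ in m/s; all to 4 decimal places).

phase 1: p=0.0715, T=0.259, ωT=1.053431, cosh=1.608105, sinh=1.259366; start (x,ẋ)=(0.015500, 0.150600) → end (x,ẋ)=(0.028077, -0.044664)
phase 2: p=0.2557, T=0.616, ωT=2.505457, cosh=6.165396, sinh=6.083757; start (x,ẋ)=(0.028077, -0.044664) → end (x,ẋ)=(-1.214495, -5.907787)

1 0.2590 0.0281 -0.0447
2 0.8750 -1.2145 -5.9078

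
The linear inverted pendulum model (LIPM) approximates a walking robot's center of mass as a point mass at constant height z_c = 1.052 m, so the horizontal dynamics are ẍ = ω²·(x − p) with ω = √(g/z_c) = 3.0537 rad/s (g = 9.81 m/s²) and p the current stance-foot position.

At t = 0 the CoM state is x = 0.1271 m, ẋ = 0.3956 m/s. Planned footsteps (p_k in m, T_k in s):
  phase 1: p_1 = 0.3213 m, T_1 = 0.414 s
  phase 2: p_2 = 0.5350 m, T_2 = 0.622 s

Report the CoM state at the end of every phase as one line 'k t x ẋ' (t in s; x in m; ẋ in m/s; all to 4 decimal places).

1 0.4140 0.1611 -0.2099
2 1.0360 -0.9665 -4.4457

phase 1: p=0.3213, T=0.414, ωT=1.264232, cosh=1.911414, sinh=1.628958; start (x,ẋ)=(0.127100, 0.395600) → end (x,ẋ)=(0.161131, -0.209863)
phase 2: p=0.5350, T=0.622, ωT=1.899401, cosh=3.415776, sinh=3.266118; start (x,ẋ)=(0.161131, -0.209863) → end (x,ẋ)=(-0.966513, -4.445716)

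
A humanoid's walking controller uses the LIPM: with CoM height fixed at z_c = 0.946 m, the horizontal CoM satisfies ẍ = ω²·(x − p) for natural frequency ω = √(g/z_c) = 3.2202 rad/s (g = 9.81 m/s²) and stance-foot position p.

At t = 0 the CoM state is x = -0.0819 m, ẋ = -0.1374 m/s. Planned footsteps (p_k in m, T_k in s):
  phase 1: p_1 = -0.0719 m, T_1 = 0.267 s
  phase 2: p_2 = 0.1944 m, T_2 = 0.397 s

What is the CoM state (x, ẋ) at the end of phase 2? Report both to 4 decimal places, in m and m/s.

phase 1: p=-0.0719, T=0.267, ωT=0.859793, cosh=1.392961, sinh=0.969711; start (x,ẋ)=(-0.081900, -0.137400) → end (x,ẋ)=(-0.127205, -0.222619)
phase 2: p=0.1944, T=0.397, ωT=1.278419, cosh=1.934718, sinh=1.656241; start (x,ẋ)=(-0.127205, -0.222619) → end (x,ẋ)=(-0.542315, -2.145965)

x = -0.5423, ẋ = -2.1460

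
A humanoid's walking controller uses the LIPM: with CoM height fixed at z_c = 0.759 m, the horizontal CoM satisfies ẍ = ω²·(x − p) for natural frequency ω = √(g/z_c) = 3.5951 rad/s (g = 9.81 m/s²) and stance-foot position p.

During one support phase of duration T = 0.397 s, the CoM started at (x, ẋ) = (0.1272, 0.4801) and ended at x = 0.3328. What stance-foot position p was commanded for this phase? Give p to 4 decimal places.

ωT = 3.5951·0.397 = 1.427255; cosh(ωT) = 2.203605, sinh(ωT) = 1.963638
x(T) = p + (x₀−p)·cosh(ωT) + (ẋ₀/ω)·sinh(ωT) ⇒ p·(1 − cosh) = x(T) − x₀·cosh − (ẋ₀/ω)·sinh
numerator   = 0.3328 − (0.1272)·2.203605 − (0.4801/3.5951)·1.963638 = -0.209728
denominator = 1 − 2.203605 = -1.203605
p = -0.209728 / -1.203605 = 0.1743

p = 0.1743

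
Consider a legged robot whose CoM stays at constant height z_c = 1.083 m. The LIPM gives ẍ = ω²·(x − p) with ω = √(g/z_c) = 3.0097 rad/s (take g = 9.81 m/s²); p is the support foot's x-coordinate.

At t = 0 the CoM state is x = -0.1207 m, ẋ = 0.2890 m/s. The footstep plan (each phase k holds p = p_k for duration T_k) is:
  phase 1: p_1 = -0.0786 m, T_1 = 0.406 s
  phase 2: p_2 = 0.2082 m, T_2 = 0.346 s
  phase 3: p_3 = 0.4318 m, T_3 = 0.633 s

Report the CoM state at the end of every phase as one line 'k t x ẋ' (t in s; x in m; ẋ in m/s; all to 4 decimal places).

phase 1: p=-0.0786, T=0.406, ωT=1.221938, cosh=1.844209, sinh=1.549550; start (x,ẋ)=(-0.120700, 0.289000) → end (x,ẋ)=(-0.007449, 0.336635)
phase 2: p=0.2082, T=0.346, ωT=1.041356, cosh=1.593016, sinh=1.240040; start (x,ẋ)=(-0.007449, 0.336635) → end (x,ẋ)=(0.003366, -0.268569)
phase 3: p=0.4318, T=0.633, ωT=1.905140, cosh=3.434575, sinh=3.285774; start (x,ẋ)=(0.003366, -0.268569) → end (x,ẋ)=(-1.332891, -5.159281)

1 0.4060 -0.0074 0.3366
2 0.7520 0.0034 -0.2686
3 1.3850 -1.3329 -5.1593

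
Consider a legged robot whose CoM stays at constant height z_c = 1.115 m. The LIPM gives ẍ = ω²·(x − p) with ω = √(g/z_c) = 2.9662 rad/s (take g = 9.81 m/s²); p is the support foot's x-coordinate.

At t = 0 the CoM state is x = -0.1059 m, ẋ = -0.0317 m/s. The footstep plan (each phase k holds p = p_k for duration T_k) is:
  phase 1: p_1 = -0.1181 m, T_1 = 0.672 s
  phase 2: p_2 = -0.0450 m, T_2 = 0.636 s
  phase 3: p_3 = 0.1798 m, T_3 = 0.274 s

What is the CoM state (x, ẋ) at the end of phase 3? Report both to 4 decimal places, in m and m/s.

x = -0.5867, ẋ = -1.9637

phase 1: p=-0.1181, T=0.672, ωT=1.993286, cosh=3.737931, sinh=3.601684; start (x,ẋ)=(-0.105900, -0.031700) → end (x,ẋ)=(-0.110989, 0.011844)
phase 2: p=-0.0450, T=0.636, ωT=1.886503, cosh=3.373932, sinh=3.222331; start (x,ẋ)=(-0.110989, 0.011844) → end (x,ẋ)=(-0.254775, -0.590764)
phase 3: p=0.1798, T=0.274, ωT=0.812739, cosh=1.348857, sinh=0.905216; start (x,ẋ)=(-0.254775, -0.590764) → end (x,ẋ)=(-0.586667, -1.963712)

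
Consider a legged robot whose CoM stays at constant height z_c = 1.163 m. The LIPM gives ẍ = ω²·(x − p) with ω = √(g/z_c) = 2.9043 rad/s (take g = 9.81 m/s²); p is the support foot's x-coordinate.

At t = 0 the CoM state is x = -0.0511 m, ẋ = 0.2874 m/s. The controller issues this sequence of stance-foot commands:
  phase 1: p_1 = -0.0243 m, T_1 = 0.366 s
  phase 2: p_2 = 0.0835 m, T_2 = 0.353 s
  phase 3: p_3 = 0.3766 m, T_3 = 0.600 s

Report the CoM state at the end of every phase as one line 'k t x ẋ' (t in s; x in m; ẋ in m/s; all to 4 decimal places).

phase 1: p=-0.0243, T=0.366, ωT=1.062974, cosh=1.620197, sinh=1.274770; start (x,ẋ)=(-0.051100, 0.287400) → end (x,ẋ)=(0.058426, 0.366423)
phase 2: p=0.0835, T=0.353, ωT=1.025218, cosh=1.573211, sinh=1.214492; start (x,ẋ)=(0.058426, 0.366423) → end (x,ẋ)=(0.197280, 0.488017)
phase 3: p=0.3766, T=0.600, ωT=1.742580, cosh=2.943565, sinh=2.768497; start (x,ẋ)=(0.197280, 0.488017) → end (x,ẋ)=(0.313958, -0.005321)

1 0.3660 0.0584 0.3664
2 0.7190 0.1973 0.4880
3 1.3190 0.3140 -0.0053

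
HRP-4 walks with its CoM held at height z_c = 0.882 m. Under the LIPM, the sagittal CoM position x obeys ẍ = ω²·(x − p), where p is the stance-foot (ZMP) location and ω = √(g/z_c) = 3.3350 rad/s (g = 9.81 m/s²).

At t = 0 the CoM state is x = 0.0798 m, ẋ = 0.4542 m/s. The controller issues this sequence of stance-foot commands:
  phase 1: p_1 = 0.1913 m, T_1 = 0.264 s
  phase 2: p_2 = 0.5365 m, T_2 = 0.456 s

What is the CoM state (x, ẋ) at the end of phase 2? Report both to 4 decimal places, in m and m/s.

phase 1: p=0.1913, T=0.264, ωT=0.880440, cosh=1.413281, sinh=0.998680; start (x,ẋ)=(0.079800, 0.454200) → end (x,ẋ)=(0.169731, 0.270550)
phase 2: p=0.5365, T=0.456, ωT=1.520760, cosh=2.397124, sinh=2.178578; start (x,ẋ)=(0.169731, 0.270550) → end (x,ẋ)=(-0.165954, -2.016236)

x = -0.1660, ẋ = -2.0162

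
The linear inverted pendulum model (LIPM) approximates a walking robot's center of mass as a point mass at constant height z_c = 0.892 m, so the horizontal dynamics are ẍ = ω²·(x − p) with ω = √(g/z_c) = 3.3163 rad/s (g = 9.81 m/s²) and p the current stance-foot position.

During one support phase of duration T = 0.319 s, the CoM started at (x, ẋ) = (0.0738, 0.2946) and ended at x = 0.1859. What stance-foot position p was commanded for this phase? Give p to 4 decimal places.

p = 0.0745

ωT = 3.3163·0.319 = 1.057900; cosh(ωT) = 1.613750, sinh(ωT) = 1.266565
x(T) = p + (x₀−p)·cosh(ωT) + (ẋ₀/ω)·sinh(ωT) ⇒ p·(1 − cosh) = x(T) − x₀·cosh − (ẋ₀/ω)·sinh
numerator   = 0.1859 − (0.0738)·1.613750 − (0.2946/3.3163)·1.266565 = -0.045709
denominator = 1 − 1.613750 = -0.613750
p = -0.045709 / -0.613750 = 0.0745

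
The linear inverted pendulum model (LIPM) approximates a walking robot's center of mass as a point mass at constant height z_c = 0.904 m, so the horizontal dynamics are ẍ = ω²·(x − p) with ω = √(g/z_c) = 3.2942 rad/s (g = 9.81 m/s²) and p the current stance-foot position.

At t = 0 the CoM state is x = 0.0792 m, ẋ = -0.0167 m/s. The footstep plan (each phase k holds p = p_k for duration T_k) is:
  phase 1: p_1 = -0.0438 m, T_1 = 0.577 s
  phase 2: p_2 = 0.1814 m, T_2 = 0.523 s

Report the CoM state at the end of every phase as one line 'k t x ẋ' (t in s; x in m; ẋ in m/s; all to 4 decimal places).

1 0.5770 0.3603 1.2681
2 1.1000 1.7420 5.2621

phase 1: p=-0.0438, T=0.577, ωT=1.900753, cosh=3.420195, sinh=3.270739; start (x,ẋ)=(0.079200, -0.016700) → end (x,ẋ)=(0.360303, 1.268142)
phase 2: p=0.1814, T=0.523, ωT=1.722867, cosh=2.889557, sinh=2.711003; start (x,ẋ)=(0.360303, 1.268142) → end (x,ẋ)=(1.741984, 5.262077)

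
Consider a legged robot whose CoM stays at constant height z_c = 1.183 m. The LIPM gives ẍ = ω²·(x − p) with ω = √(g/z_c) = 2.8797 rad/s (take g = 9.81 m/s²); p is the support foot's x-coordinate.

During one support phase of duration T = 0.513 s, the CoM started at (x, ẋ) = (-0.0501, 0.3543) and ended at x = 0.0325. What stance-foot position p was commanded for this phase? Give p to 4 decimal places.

p = 0.0824

ωT = 2.8797·0.513 = 1.477286; cosh(ωT) = 2.304648, sinh(ωT) = 2.076392
x(T) = p + (x₀−p)·cosh(ωT) + (ẋ₀/ω)·sinh(ωT) ⇒ p·(1 − cosh) = x(T) − x₀·cosh − (ẋ₀/ω)·sinh
numerator   = 0.0325 − (-0.0501)·2.304648 − (0.3543/2.8797)·2.076392 = -0.107503
denominator = 1 − 2.304648 = -1.304648
p = -0.107503 / -1.304648 = 0.0824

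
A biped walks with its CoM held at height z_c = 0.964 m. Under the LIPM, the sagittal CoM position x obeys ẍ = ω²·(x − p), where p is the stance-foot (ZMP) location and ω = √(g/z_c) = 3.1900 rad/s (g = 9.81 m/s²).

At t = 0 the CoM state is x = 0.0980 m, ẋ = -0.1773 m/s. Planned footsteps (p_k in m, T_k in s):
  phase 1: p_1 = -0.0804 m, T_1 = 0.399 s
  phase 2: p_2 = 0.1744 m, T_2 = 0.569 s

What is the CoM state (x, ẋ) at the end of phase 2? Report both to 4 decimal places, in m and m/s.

phase 1: p=-0.0804, T=0.399, ωT=1.272810, cosh=1.925458, sinh=1.645415; start (x,ẋ)=(0.098000, -0.177300) → end (x,ẋ)=(0.171650, 0.595015)
phase 2: p=0.1744, T=0.569, ωT=1.815110, cosh=3.152286, sinh=2.989466; start (x,ẋ)=(0.171650, 0.595015) → end (x,ẋ)=(0.723341, 1.849430)

x = 0.7233, ẋ = 1.8494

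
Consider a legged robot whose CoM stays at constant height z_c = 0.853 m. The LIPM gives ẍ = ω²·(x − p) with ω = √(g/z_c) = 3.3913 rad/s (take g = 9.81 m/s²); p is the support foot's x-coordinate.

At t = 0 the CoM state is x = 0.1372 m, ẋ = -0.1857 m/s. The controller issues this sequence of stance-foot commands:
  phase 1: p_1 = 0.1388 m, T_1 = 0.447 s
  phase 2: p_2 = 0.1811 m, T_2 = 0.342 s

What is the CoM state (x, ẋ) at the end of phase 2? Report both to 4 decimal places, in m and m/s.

phase 1: p=0.1388, T=0.447, ωT=1.515911, cosh=2.386588, sinh=2.166980; start (x,ẋ)=(0.137200, -0.185700) → end (x,ẋ)=(0.016322, -0.454948)
phase 2: p=0.1811, T=0.342, ωT=1.159825, cosh=1.751457, sinh=1.437916; start (x,ẋ)=(0.016322, -0.454948) → end (x,ẋ)=(-0.300399, -1.600343)

x = -0.3004, ẋ = -1.6003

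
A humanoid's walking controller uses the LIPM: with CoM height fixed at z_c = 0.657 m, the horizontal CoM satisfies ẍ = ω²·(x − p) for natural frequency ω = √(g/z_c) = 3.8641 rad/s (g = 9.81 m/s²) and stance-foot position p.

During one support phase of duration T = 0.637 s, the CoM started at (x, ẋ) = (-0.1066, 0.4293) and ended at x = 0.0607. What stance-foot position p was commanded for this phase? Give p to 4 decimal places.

ωT = 3.8641·0.637 = 2.461432; cosh(ωT) = 5.903447, sinh(ωT) = 5.818134
x(T) = p + (x₀−p)·cosh(ωT) + (ẋ₀/ω)·sinh(ωT) ⇒ p·(1 − cosh) = x(T) − x₀·cosh − (ẋ₀/ω)·sinh
numerator   = 0.0607 − (-0.1066)·5.903447 − (0.4293/3.8641)·5.818134 = 0.043615
denominator = 1 − 5.903447 = -4.903447
p = 0.043615 / -4.903447 = -0.0089

p = -0.0089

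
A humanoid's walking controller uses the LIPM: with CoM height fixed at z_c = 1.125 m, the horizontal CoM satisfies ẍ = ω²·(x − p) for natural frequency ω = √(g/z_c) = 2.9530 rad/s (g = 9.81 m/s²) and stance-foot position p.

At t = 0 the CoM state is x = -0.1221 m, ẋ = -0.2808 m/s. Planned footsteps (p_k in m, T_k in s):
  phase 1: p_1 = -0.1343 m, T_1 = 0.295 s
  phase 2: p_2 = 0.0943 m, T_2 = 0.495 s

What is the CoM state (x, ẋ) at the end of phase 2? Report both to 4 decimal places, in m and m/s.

x = -0.8472, ẋ = -2.6545

phase 1: p=-0.1343, T=0.295, ωT=0.871135, cosh=1.404049, sinh=0.985573; start (x,ẋ)=(-0.122100, -0.280800) → end (x,ẋ)=(-0.210888, -0.358750)
phase 2: p=0.0943, T=0.495, ωT=1.461735, cosh=2.272635, sinh=2.040802; start (x,ẋ)=(-0.210888, -0.358750) → end (x,ẋ)=(-0.847212, -2.654522)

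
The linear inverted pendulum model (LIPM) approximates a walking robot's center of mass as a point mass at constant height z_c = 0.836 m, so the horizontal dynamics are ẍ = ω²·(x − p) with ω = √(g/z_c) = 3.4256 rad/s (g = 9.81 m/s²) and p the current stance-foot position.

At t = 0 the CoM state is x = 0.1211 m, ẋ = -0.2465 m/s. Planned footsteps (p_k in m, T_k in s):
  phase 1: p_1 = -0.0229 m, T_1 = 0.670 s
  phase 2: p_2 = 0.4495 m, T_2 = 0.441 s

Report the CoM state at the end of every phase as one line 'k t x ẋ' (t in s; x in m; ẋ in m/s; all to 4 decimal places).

1 0.6700 0.3455 1.1875
2 1.1110 0.9494 2.0533

phase 1: p=-0.0229, T=0.670, ωT=2.295152, cosh=5.013345, sinh=4.912599; start (x,ẋ)=(0.121100, -0.246500) → end (x,ẋ)=(0.345520, 1.187529)
phase 2: p=0.4495, T=0.441, ωT=1.510690, cosh=2.375306, sinh=2.154548; start (x,ẋ)=(0.345520, 1.187529) → end (x,ẋ)=(0.949418, 2.053307)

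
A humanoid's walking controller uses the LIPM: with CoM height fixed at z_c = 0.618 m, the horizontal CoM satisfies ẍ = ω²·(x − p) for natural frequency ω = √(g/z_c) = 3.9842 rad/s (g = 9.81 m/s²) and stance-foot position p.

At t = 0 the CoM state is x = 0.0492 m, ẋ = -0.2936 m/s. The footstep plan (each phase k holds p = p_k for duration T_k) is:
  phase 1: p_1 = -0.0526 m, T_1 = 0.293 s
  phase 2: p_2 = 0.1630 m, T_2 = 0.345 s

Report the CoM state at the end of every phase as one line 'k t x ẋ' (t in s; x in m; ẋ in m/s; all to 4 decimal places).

1 0.2930 0.0199 0.0712
2 0.6380 -0.1050 -0.9054

phase 1: p=-0.0526, T=0.293, ωT=1.167371, cosh=1.762358, sinh=1.451174; start (x,ẋ)=(0.049200, -0.293600) → end (x,ẋ)=(0.019869, 0.071156)
phase 2: p=0.1630, T=0.345, ωT=1.374549, cosh=2.103124, sinh=1.850170; start (x,ẋ)=(0.019869, 0.071156) → end (x,ẋ)=(-0.104978, -0.905430)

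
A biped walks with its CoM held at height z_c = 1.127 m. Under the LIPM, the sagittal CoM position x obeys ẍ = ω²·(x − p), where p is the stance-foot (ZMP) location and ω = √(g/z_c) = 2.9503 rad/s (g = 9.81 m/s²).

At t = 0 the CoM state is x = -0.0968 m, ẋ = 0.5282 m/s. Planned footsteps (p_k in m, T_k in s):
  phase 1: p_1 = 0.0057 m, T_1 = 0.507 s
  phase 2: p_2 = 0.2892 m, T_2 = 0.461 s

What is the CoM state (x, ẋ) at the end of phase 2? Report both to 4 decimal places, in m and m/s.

phase 1: p=0.0057, T=0.507, ωT=1.495802, cosh=2.343492, sinh=2.119423; start (x,ẋ)=(-0.096800, 0.528200) → end (x,ẋ)=(0.144938, 0.596907)
phase 2: p=0.2892, T=0.461, ωT=1.360088, cosh=2.076588, sinh=1.819950; start (x,ẋ)=(0.144938, 0.596907) → end (x,ẋ)=(0.357841, 0.464929)

x = 0.3578, ẋ = 0.4649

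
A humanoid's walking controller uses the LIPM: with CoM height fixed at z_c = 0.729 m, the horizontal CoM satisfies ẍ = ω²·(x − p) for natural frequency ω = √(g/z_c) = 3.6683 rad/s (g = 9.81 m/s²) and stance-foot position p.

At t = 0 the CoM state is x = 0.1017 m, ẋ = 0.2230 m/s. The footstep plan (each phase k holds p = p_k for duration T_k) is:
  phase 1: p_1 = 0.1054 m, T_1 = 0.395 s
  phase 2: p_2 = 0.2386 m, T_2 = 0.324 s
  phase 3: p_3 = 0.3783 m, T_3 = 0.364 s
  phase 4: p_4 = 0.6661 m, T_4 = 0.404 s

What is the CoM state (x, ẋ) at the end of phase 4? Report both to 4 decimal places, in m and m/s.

phase 1: p=0.1054, T=0.395, ωT=1.448978, cosh=2.246786, sinh=2.011976; start (x,ẋ)=(0.101700, 0.223000) → end (x,ẋ)=(0.219397, 0.473725)
phase 2: p=0.2386, T=0.324, ωT=1.188529, cosh=1.793460, sinh=1.488791; start (x,ẋ)=(0.219397, 0.473725) → end (x,ẋ)=(0.396423, 0.744734)
phase 3: p=0.3783, T=0.364, ωT=1.335261, cosh=2.032039, sinh=1.768950; start (x,ẋ)=(0.396423, 0.744734) → end (x,ẋ)=(0.774257, 1.630931)
phase 4: p=0.6661, T=0.404, ωT=1.481993, cosh=2.314447, sinh=2.087263; start (x,ẋ)=(0.774257, 1.630931) → end (x,ẋ)=(1.844424, 4.602833)

x = 1.8444, ẋ = 4.6028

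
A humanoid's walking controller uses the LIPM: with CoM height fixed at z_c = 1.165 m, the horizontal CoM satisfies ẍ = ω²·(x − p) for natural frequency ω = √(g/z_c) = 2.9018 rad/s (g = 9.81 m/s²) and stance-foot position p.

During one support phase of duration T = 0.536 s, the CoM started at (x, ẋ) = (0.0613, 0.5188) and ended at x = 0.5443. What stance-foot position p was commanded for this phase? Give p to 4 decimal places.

p = 0.0081

ωT = 2.9018·0.536 = 1.555365; cosh(ωT) = 2.473963, sinh(ωT) = 2.262851
x(T) = p + (x₀−p)·cosh(ωT) + (ẋ₀/ω)·sinh(ωT) ⇒ p·(1 − cosh) = x(T) − x₀·cosh − (ẋ₀/ω)·sinh
numerator   = 0.5443 − (0.0613)·2.473963 − (0.5188/2.9018)·2.262851 = -0.011919
denominator = 1 − 2.473963 = -1.473963
p = -0.011919 / -1.473963 = 0.0081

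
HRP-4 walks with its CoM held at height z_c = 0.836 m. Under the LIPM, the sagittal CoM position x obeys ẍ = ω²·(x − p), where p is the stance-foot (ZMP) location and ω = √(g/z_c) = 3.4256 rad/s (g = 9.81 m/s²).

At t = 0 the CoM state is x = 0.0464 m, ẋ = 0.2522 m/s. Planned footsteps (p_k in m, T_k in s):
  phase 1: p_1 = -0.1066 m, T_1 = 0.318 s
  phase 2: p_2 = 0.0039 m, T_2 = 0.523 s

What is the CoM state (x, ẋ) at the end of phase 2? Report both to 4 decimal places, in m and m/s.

x = 1.6859, ẋ = 5.8097

phase 1: p=-0.1066, T=0.318, ωT=1.089341, cosh=1.654376, sinh=1.317938; start (x,ẋ)=(0.046400, 0.252200) → end (x,ẋ)=(0.243549, 1.107987)
phase 2: p=0.0039, T=0.523, ωT=1.791589, cosh=3.082836, sinh=2.916140; start (x,ẋ)=(0.243549, 1.107987) → end (x,ẋ)=(1.685904, 5.809723)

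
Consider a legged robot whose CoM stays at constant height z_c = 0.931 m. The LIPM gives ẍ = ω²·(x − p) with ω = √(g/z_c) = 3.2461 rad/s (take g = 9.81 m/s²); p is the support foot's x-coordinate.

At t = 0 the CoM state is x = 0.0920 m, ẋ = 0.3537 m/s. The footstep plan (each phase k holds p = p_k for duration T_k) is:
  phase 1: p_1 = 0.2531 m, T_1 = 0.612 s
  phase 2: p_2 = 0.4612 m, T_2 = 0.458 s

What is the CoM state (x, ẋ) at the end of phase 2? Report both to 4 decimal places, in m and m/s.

x = -0.8673, ẋ = -4.1324

phase 1: p=0.2531, T=0.612, ωT=1.986613, cosh=3.713979, sinh=3.576820; start (x,ẋ)=(0.092000, 0.353700) → end (x,ẋ)=(0.044514, -0.556852)
phase 2: p=0.4612, T=0.458, ωT=1.486714, cosh=2.324326, sinh=2.098212; start (x,ẋ)=(0.044514, -0.556852) → end (x,ẋ)=(-0.867252, -4.132358)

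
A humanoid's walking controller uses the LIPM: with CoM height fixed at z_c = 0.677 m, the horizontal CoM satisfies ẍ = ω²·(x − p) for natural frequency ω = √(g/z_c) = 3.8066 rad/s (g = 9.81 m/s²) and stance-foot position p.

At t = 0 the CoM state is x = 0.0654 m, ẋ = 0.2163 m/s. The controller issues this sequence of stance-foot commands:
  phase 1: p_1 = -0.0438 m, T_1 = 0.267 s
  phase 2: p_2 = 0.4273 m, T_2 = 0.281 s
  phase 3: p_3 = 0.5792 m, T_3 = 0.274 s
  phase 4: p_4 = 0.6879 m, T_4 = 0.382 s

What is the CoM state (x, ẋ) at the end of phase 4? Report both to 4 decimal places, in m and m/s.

phase 1: p=-0.0438, T=0.267, ωT=1.016362, cosh=1.562517, sinh=1.200608; start (x,ẋ)=(0.065400, 0.216300) → end (x,ẋ)=(0.195048, 0.837042)
phase 2: p=0.4273, T=0.281, ωT=1.069655, cosh=1.628750, sinh=1.285623; start (x,ẋ)=(0.195048, 0.837042) → end (x,ẋ)=(0.331718, 0.226726)
phase 3: p=0.5792, T=0.274, ωT=1.043008, cosh=1.595067, sinh=1.242674; start (x,ẋ)=(0.331718, 0.226726) → end (x,ẋ)=(0.258466, -0.809034)
phase 4: p=0.6879, T=0.382, ωT=1.454121, cosh=2.257163, sinh=2.023557; start (x,ẋ)=(0.258466, -0.809034) → end (x,ẋ)=(-0.711479, -5.134000)

x = -0.7115, ẋ = -5.1340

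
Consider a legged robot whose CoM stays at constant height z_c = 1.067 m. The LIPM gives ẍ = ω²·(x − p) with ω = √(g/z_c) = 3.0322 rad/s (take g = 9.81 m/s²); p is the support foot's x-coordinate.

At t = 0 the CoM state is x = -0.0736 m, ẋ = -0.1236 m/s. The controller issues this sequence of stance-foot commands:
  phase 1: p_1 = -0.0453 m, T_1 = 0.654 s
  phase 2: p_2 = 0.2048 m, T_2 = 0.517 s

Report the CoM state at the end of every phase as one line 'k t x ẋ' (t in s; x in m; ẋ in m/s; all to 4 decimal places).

1 0.6540 -0.2953 -0.7633
2 1.1710 -1.6238 -5.3875

phase 1: p=-0.0453, T=0.654, ωT=1.983059, cosh=3.701289, sinh=3.563642; start (x,ẋ)=(-0.073600, -0.123600) → end (x,ẋ)=(-0.295309, -0.763280)
phase 2: p=0.2048, T=0.517, ωT=1.567647, cosh=2.501944, sinh=2.293409; start (x,ẋ)=(-0.295309, -0.763280) → end (x,ẋ)=(-1.623754, -5.387482)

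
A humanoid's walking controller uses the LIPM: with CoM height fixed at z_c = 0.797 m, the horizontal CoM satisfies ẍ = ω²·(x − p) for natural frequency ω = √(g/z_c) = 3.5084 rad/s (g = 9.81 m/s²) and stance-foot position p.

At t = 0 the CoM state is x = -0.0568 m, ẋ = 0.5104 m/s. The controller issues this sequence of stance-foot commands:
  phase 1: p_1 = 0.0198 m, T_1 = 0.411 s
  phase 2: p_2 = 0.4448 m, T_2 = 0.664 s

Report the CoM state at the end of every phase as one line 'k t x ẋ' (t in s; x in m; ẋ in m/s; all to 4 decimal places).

phase 1: p=0.0198, T=0.411, ωT=1.441952, cosh=2.232705, sinh=1.996239; start (x,ẋ)=(-0.056800, 0.510400) → end (x,ẋ)=(0.139187, 0.603096)
phase 2: p=0.4448, T=0.664, ωT=2.329578, cosh=5.185469, sinh=5.088132; start (x,ẋ)=(0.139187, 0.603096) → end (x,ẋ)=(-0.265296, -2.328230)

1 0.4110 0.1392 0.6031
2 1.0750 -0.2653 -2.3282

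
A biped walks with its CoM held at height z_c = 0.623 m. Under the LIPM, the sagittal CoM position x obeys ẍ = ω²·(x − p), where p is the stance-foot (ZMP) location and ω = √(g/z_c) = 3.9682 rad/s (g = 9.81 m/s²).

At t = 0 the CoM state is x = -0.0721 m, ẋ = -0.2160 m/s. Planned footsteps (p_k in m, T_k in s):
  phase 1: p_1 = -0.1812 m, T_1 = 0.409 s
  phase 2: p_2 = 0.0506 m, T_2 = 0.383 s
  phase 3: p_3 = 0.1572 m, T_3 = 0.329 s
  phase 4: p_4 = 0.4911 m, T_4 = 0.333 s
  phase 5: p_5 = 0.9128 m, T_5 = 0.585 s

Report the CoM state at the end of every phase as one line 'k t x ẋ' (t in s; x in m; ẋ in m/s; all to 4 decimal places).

phase 1: p=-0.1812, T=0.409, ωT=1.622994, cosh=2.632774, sinh=2.435467; start (x,ẋ)=(-0.072100, -0.216000) → end (x,ẋ)=(-0.026533, 0.485709)
phase 2: p=0.0506, T=0.383, ωT=1.519821, cosh=2.395078, sinh=2.176327; start (x,ẋ)=(-0.026533, 0.485709) → end (x,ẋ)=(0.132242, 0.497178)
phase 3: p=0.1572, T=0.329, ωT=1.305538, cosh=1.980350, sinh=1.709323; start (x,ẋ)=(0.132242, 0.497178) → end (x,ẋ)=(0.321937, 0.815301)
phase 4: p=0.4911, T=0.333, ωT=1.321411, cosh=2.007732, sinh=1.740973; start (x,ẋ)=(0.321937, 0.815301) → end (x,ẋ)=(0.509165, 0.468242)
phase 5: p=0.9128, T=0.585, ωT=2.321397, cosh=5.144018, sinh=5.045882; start (x,ẋ)=(0.509165, 0.468242) → end (x,ẋ)=(-0.568098, -5.673361)

1 0.4090 -0.0265 0.4857
2 0.7920 0.1322 0.4972
3 1.1210 0.3219 0.8153
4 1.4540 0.5092 0.4682
5 2.0390 -0.5681 -5.6734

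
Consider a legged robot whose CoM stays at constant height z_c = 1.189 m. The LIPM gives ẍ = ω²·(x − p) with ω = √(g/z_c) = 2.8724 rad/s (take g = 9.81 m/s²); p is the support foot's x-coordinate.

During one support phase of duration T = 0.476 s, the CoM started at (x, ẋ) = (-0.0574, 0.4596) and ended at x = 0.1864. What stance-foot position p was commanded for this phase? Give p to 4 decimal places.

ωT = 2.8724·0.476 = 1.367262; cosh(ωT) = 2.089698, sinh(ωT) = 1.834894
x(T) = p + (x₀−p)·cosh(ωT) + (ẋ₀/ω)·sinh(ωT) ⇒ p·(1 − cosh) = x(T) − x₀·cosh − (ẋ₀/ω)·sinh
numerator   = 0.1864 − (-0.0574)·2.089698 − (0.4596/2.8724)·1.834894 = 0.012755
denominator = 1 − 2.089698 = -1.089698
p = 0.012755 / -1.089698 = -0.0117

p = -0.0117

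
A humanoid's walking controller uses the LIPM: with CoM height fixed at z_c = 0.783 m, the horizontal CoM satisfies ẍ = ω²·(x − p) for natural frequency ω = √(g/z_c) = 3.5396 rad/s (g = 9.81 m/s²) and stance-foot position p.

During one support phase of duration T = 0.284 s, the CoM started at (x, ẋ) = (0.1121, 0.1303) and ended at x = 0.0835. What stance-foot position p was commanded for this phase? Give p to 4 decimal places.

ωT = 3.5396·0.284 = 1.005246; cosh(ωT) = 1.549267, sinh(ωT) = 1.183313
x(T) = p + (x₀−p)·cosh(ωT) + (ẋ₀/ω)·sinh(ωT) ⇒ p·(1 − cosh) = x(T) − x₀·cosh − (ẋ₀/ω)·sinh
numerator   = 0.0835 − (0.1121)·1.549267 − (0.1303/3.5396)·1.183313 = -0.133733
denominator = 1 − 1.549267 = -0.549267
p = -0.133733 / -0.549267 = 0.2435

p = 0.2435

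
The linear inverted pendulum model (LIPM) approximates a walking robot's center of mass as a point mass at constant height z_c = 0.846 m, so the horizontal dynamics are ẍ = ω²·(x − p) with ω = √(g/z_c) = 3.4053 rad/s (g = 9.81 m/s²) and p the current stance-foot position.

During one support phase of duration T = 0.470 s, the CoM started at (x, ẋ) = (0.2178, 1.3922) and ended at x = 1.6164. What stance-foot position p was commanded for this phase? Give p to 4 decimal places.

ωT = 3.4053·0.470 = 1.600491; cosh(ωT) = 2.578631, sinh(ωT) = 2.376834
x(T) = p + (x₀−p)·cosh(ωT) + (ẋ₀/ω)·sinh(ωT) ⇒ p·(1 − cosh) = x(T) − x₀·cosh − (ẋ₀/ω)·sinh
numerator   = 1.6164 − (0.2178)·2.578631 − (1.3922/3.4053)·2.376834 = 0.083045
denominator = 1 − 2.578631 = -1.578631
p = 0.083045 / -1.578631 = -0.0526

p = -0.0526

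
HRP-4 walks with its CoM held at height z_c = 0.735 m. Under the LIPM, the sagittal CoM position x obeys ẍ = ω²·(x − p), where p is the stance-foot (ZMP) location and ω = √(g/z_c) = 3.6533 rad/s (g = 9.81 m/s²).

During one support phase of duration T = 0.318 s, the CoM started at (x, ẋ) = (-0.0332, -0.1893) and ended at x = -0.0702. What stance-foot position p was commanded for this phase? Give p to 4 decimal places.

p = -0.0832

ωT = 3.6533·0.318 = 1.161749; cosh(ωT) = 1.754228, sinh(ωT) = 1.441290
x(T) = p + (x₀−p)·cosh(ωT) + (ẋ₀/ω)·sinh(ωT) ⇒ p·(1 − cosh) = x(T) − x₀·cosh − (ẋ₀/ω)·sinh
numerator   = -0.0702 − (-0.0332)·1.754228 − (-0.1893/3.6533)·1.441290 = 0.062723
denominator = 1 − 1.754228 = -0.754228
p = 0.062723 / -0.754228 = -0.0832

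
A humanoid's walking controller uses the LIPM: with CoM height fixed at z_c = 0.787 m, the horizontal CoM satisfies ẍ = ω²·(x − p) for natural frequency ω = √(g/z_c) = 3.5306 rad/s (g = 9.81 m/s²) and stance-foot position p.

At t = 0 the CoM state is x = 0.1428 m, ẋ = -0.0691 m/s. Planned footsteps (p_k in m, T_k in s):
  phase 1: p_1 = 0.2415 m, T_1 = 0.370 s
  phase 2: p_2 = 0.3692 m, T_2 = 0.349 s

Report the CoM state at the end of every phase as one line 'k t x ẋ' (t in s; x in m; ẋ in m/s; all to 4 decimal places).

phase 1: p=0.2415, T=0.370, ωT=1.306322, cosh=1.981691, sinh=1.710877; start (x,ẋ)=(0.142800, -0.069100) → end (x,ẋ)=(0.012422, -0.733124)
phase 2: p=0.3692, T=0.349, ωT=1.232179, cosh=1.860175, sinh=1.568519; start (x,ẋ)=(0.012422, -0.733124) → end (x,ẋ)=(-0.620170, -3.339508)

1 0.3700 0.0124 -0.7331
2 0.7190 -0.6202 -3.3395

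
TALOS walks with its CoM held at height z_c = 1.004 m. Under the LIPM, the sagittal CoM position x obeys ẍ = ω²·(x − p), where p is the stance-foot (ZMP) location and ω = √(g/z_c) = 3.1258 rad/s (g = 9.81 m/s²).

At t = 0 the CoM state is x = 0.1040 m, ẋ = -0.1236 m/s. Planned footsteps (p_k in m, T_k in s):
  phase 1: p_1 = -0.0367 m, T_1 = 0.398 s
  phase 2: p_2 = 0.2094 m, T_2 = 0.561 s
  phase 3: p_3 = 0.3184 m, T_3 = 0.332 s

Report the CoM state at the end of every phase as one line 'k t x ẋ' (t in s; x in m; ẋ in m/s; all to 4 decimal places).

phase 1: p=-0.0367, T=0.398, ωT=1.244068, cosh=1.878955, sinh=1.590746; start (x,ẋ)=(0.104000, -0.123600) → end (x,ẋ)=(0.164768, 0.467371)
phase 2: p=0.2094, T=0.561, ωT=1.753574, cosh=2.974180, sinh=2.801026; start (x,ẋ)=(0.164768, 0.467371) → end (x,ẋ)=(0.495467, 0.999272)
phase 3: p=0.3184, T=0.332, ωT=1.037766, cosh=1.588574, sinh=1.234329; start (x,ẋ)=(0.495467, 0.999272) → end (x,ẋ)=(0.994281, 2.270589)

1 0.3980 0.1648 0.4674
2 0.9590 0.4955 0.9993
3 1.2910 0.9943 2.2706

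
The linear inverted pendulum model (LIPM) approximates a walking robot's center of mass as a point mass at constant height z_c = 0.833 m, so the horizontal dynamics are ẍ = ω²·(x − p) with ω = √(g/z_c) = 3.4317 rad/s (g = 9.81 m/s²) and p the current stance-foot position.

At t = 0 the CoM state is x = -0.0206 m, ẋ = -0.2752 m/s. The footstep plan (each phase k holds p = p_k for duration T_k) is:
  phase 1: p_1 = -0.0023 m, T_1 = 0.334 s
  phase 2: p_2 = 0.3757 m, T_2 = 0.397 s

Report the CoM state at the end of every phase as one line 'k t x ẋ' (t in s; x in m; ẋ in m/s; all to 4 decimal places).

1 0.3340 -0.1474 -0.5655
2 0.7310 -1.0134 -4.4522

phase 1: p=-0.0023, T=0.334, ωT=1.146188, cosh=1.732011, sinh=1.414165; start (x,ẋ)=(-0.020600, -0.275200) → end (x,ẋ)=(-0.147403, -0.565459)
phase 2: p=0.3757, T=0.397, ωT=1.362385, cosh=2.080773, sinh=1.824724; start (x,ẋ)=(-0.147403, -0.565459) → end (x,ẋ)=(-1.013427, -4.452210)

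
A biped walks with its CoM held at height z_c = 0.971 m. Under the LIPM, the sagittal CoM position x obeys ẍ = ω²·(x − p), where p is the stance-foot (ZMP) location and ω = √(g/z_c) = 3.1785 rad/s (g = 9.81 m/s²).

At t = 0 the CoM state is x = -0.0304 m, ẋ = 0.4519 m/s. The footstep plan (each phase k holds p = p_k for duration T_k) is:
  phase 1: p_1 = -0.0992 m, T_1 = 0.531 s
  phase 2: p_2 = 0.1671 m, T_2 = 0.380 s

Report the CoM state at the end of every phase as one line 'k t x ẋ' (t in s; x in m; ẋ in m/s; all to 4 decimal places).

phase 1: p=-0.0992, T=0.531, ωT=1.687784, cosh=2.796205, sinh=2.611276; start (x,ẋ)=(-0.030400, 0.451900) → end (x,ẋ)=(0.464434, 1.834641)
phase 2: p=0.1671, T=0.380, ωT=1.207830, cosh=1.822530, sinh=1.523685; start (x,ẋ)=(0.464434, 1.834641) → end (x,ẋ)=(1.588477, 4.783690)

1 0.5310 0.4644 1.8346
2 0.9110 1.5885 4.7837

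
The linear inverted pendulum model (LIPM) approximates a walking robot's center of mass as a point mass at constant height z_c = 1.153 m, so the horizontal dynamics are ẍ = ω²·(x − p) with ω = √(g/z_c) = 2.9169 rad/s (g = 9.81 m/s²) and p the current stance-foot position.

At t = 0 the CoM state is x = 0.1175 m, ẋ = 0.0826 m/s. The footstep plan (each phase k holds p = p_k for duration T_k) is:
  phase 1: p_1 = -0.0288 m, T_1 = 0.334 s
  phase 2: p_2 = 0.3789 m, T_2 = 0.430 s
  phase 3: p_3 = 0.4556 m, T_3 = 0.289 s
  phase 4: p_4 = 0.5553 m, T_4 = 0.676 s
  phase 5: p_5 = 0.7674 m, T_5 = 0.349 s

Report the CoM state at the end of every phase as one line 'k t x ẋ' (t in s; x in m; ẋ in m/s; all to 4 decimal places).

phase 1: p=-0.0288, T=0.334, ωT=0.974245, cosh=1.513321, sinh=1.135844; start (x,ẋ)=(0.117500, 0.082600) → end (x,ẋ)=(0.224763, 0.609713)
phase 2: p=0.3789, T=0.430, ωT=1.254267, cosh=1.895276, sinh=1.609992; start (x,ẋ)=(0.224763, 0.609713) → end (x,ẋ)=(0.423302, 0.431721)
phase 3: p=0.4556, T=0.289, ωT=0.842984, cosh=1.376857, sinh=0.946433; start (x,ẋ)=(0.423302, 0.431721) → end (x,ẋ)=(0.551208, 0.505254)
phase 4: p=0.5553, T=0.676, ωT=1.971824, cosh=3.661487, sinh=3.522284; start (x,ẋ)=(0.551208, 0.505254) → end (x,ẋ)=(1.150434, 1.807942)
phase 5: p=0.7674, T=0.349, ωT=1.017998, cosh=1.564483, sinh=1.203166; start (x,ẋ)=(1.150434, 1.807942) → end (x,ẋ)=(2.112392, 4.172759)

1 0.3340 0.2248 0.6097
2 0.7640 0.4233 0.4317
3 1.0530 0.5512 0.5053
4 1.7290 1.1504 1.8079
5 2.0780 2.1124 4.1728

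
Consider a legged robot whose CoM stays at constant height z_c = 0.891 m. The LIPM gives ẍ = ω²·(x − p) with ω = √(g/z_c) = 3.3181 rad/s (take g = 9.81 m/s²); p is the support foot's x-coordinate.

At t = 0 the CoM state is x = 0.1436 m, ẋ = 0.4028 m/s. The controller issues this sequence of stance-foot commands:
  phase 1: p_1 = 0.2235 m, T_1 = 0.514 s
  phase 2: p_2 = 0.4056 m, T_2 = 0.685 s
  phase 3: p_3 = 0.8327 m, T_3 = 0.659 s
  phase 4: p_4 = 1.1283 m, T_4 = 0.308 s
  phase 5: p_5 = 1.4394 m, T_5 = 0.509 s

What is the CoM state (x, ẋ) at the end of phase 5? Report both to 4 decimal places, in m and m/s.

phase 1: p=0.2235, T=0.514, ωT=1.705503, cosh=2.842918, sinh=2.661237; start (x,ẋ)=(0.143600, 0.402800) → end (x,ẋ)=(0.319411, 0.439590)
phase 2: p=0.4056, T=0.685, ωT=2.272899, cosh=4.905255, sinh=4.802242; start (x,ẋ)=(0.319411, 0.439590) → end (x,ẋ)=(0.619035, 0.782942)
phase 3: p=0.8327, T=0.659, ωT=2.186628, cosh=4.508714, sinh=4.396419; start (x,ẋ)=(0.619035, 0.782942) → end (x,ẋ)=(0.906729, 0.413169)
phase 4: p=1.1283, T=0.308, ωT=1.021975, cosh=1.569280, sinh=1.209397; start (x,ẋ)=(0.906729, 0.413169) → end (x,ẋ)=(0.931187, -0.240765)
phase 5: p=1.4394, T=0.509, ωT=1.688913, cosh=2.799156, sinh=2.614436; start (x,ẋ)=(0.931187, -0.240765) → end (x,ẋ)=(-0.172875, -5.082671)

x = -0.1729, ẋ = -5.0827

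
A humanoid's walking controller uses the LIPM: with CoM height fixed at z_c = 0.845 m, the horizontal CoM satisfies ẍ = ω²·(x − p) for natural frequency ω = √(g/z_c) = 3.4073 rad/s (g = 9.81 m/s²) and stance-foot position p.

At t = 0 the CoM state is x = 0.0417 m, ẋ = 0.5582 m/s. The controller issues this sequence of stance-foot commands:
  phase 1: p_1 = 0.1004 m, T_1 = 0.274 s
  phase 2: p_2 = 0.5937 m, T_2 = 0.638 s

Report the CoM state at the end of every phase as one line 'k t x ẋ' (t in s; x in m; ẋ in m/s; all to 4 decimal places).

1 0.2740 0.1904 0.6046
2 0.9120 -0.4324 -3.2711

phase 1: p=0.1004, T=0.274, ωT=0.933600, cosh=1.468393, sinh=1.075257; start (x,ẋ)=(0.041700, 0.558200) → end (x,ẋ)=(0.190359, 0.604596)
phase 2: p=0.5937, T=0.638, ωT=2.173857, cosh=4.452936, sinh=4.339198; start (x,ẋ)=(0.190359, 0.604596) → end (x,ẋ)=(-0.432398, -3.271146)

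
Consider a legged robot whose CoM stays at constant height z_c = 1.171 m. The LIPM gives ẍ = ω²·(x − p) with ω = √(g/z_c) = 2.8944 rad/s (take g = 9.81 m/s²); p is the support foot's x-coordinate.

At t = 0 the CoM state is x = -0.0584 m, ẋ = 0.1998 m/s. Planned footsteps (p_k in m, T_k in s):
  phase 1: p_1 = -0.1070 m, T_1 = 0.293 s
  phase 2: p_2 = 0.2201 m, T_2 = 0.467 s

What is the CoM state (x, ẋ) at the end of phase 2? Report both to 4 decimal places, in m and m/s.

phase 1: p=-0.1070, T=0.293, ωT=0.848059, cosh=1.381678, sinh=0.953433; start (x,ẋ)=(-0.058400, 0.199800) → end (x,ẋ)=(0.025965, 0.410177)
phase 2: p=0.2201, T=0.467, ωT=1.351685, cosh=2.061367, sinh=1.802563; start (x,ẋ)=(0.025965, 0.410177) → end (x,ẋ)=(0.075364, -0.167344)

x = 0.0754, ẋ = -0.1673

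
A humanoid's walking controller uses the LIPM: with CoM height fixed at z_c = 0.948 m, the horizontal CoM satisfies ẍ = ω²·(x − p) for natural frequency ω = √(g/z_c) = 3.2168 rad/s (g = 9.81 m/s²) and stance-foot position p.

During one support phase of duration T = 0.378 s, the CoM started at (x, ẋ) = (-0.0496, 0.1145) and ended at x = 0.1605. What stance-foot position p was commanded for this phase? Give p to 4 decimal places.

p = -0.2356

ωT = 3.2168·0.378 = 1.215950; cosh(ωT) = 1.834963, sinh(ωT) = 1.538535
x(T) = p + (x₀−p)·cosh(ωT) + (ẋ₀/ω)·sinh(ωT) ⇒ p·(1 − cosh) = x(T) − x₀·cosh − (ẋ₀/ω)·sinh
numerator   = 0.1605 − (-0.0496)·1.834963 − (0.1145/3.2168)·1.538535 = 0.196751
denominator = 1 − 1.834963 = -0.834963
p = 0.196751 / -0.834963 = -0.2356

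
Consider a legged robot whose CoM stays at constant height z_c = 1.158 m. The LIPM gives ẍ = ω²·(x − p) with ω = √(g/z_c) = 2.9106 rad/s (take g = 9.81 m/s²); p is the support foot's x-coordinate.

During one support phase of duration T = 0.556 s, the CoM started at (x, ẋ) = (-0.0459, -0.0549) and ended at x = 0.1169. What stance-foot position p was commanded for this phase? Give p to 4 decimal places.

p = -0.1745

ωT = 2.9106·0.556 = 1.618294; cosh(ωT) = 2.621356, sinh(ωT) = 2.423119
x(T) = p + (x₀−p)·cosh(ωT) + (ẋ₀/ω)·sinh(ωT) ⇒ p·(1 − cosh) = x(T) − x₀·cosh − (ẋ₀/ω)·sinh
numerator   = 0.1169 − (-0.0459)·2.621356 − (-0.0549/2.9106)·2.423119 = 0.282925
denominator = 1 − 2.621356 = -1.621356
p = 0.282925 / -1.621356 = -0.1745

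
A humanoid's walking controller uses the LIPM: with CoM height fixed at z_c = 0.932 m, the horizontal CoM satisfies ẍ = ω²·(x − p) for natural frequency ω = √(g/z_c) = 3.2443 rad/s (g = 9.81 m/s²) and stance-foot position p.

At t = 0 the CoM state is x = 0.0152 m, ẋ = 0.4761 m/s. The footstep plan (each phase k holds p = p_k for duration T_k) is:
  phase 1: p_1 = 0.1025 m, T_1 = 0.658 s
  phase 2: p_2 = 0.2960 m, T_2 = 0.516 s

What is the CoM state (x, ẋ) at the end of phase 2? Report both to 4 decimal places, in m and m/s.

x = 1.0997, ẋ = 2.7420

phase 1: p=0.1025, T=0.658, ωT=2.134749, cosh=4.286601, sinh=4.168327; start (x,ẋ)=(0.015200, 0.476100) → end (x,ẋ)=(0.339980, 0.860266)
phase 2: p=0.2960, T=0.516, ωT=1.674059, cosh=2.760629, sinh=2.573144; start (x,ẋ)=(0.339980, 0.860266) → end (x,ẋ)=(1.099715, 2.742026)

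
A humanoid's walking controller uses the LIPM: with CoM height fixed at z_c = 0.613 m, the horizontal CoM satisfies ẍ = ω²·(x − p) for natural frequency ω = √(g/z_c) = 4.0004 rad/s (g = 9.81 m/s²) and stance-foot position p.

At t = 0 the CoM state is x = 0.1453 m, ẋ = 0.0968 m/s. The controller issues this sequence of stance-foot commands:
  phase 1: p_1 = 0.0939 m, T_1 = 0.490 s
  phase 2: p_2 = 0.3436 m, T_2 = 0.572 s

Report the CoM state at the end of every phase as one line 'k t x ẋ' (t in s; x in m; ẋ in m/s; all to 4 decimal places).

phase 1: p=0.0939, T=0.490, ωT=1.960196, cosh=3.620775, sinh=3.479944; start (x,ẋ)=(0.145300, 0.096800) → end (x,ẋ)=(0.364214, 1.066039)
phase 2: p=0.3436, T=0.572, ωT=2.288229, cosh=4.979454, sinh=4.878008; start (x,ẋ)=(0.364214, 1.066039) → end (x,ẋ)=(1.746154, 5.710555)

1 0.4900 0.3642 1.0660
2 1.0620 1.7462 5.7106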